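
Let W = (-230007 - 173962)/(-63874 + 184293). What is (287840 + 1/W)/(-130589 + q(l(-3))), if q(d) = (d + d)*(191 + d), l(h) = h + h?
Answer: -116278316541/53650718921 ≈ -2.1673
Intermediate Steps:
l(h) = 2*h
q(d) = 2*d*(191 + d) (q(d) = (2*d)*(191 + d) = 2*d*(191 + d))
W = -403969/120419 ≈ -3.3547
(287840 + 1/W)/(-130589 + q(l(-3))) = (287840 + 1/(-403969/120419))/(-130589 + 2*(2*(-3))*(191 + 2*(-3))) = (287840 - 120419/403969)/(-130589 + 2*(-6)*(191 - 6)) = 116278316541/(403969*(-130589 + 2*(-6)*185)) = 116278316541/(403969*(-130589 - 2220)) = (116278316541/403969)/(-132809) = (116278316541/403969)*(-1/132809) = -116278316541/53650718921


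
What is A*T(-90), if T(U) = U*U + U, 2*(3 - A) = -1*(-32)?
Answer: -104130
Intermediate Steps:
A = -13 (A = 3 - (-1)*(-32)/2 = 3 - 1/2*32 = 3 - 16 = -13)
T(U) = U + U**2 (T(U) = U**2 + U = U + U**2)
A*T(-90) = -(-1170)*(1 - 90) = -(-1170)*(-89) = -13*8010 = -104130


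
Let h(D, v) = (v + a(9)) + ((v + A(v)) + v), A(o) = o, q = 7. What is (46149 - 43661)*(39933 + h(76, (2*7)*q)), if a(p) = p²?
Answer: 100530128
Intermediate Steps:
h(D, v) = 81 + 4*v (h(D, v) = (v + 9²) + ((v + v) + v) = (v + 81) + (2*v + v) = (81 + v) + 3*v = 81 + 4*v)
(46149 - 43661)*(39933 + h(76, (2*7)*q)) = (46149 - 43661)*(39933 + (81 + 4*((2*7)*7))) = 2488*(39933 + (81 + 4*(14*7))) = 2488*(39933 + (81 + 4*98)) = 2488*(39933 + (81 + 392)) = 2488*(39933 + 473) = 2488*40406 = 100530128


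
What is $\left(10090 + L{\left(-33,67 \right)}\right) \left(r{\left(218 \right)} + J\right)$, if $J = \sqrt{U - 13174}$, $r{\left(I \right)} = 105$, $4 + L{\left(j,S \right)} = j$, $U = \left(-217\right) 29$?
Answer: $1055565 + 30159 i \sqrt{2163} \approx 1.0556 \cdot 10^{6} + 1.4026 \cdot 10^{6} i$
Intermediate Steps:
$U = -6293$
$L{\left(j,S \right)} = -4 + j$
$J = 3 i \sqrt{2163}$ ($J = \sqrt{-6293 - 13174} = \sqrt{-19467} = 3 i \sqrt{2163} \approx 139.52 i$)
$\left(10090 + L{\left(-33,67 \right)}\right) \left(r{\left(218 \right)} + J\right) = \left(10090 - 37\right) \left(105 + 3 i \sqrt{2163}\right) = 10053 \left(105 + 3 i \sqrt{2163}\right) = 1055565 + 30159 i \sqrt{2163}$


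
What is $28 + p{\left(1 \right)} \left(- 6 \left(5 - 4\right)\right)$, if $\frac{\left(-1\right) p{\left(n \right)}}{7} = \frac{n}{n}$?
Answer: $70$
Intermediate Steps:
$p{\left(n \right)} = -7$ ($p{\left(n \right)} = - 7 \frac{n}{n} = \left(-7\right) 1 = -7$)
$28 + p{\left(1 \right)} \left(- 6 \left(5 - 4\right)\right) = 28 - 7 \left(- 6 \left(5 - 4\right)\right) = 28 - 7 \left(\left(-6\right) 1\right) = 28 - -42 = 28 + 42 = 70$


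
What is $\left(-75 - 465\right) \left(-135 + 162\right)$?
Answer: $-14580$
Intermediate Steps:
$\left(-75 - 465\right) \left(-135 + 162\right) = \left(-540\right) 27 = -14580$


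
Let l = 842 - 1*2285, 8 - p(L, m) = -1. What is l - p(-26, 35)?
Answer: -1452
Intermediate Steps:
p(L, m) = 9 (p(L, m) = 8 - 1*(-1) = 8 + 1 = 9)
l = -1443 (l = 842 - 2285 = -1443)
l - p(-26, 35) = -1443 - 1*9 = -1443 - 9 = -1452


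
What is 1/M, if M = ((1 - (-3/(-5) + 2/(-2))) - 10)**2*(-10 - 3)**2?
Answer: 25/312481 ≈ 8.0005e-5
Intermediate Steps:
M = 312481/25 (M = ((1 - (-3*(-1/5) + 2*(-1/2))) - 10)**2*(-13)**2 = ((1 - (3/5 - 1)) - 10)**2*169 = ((1 - 1*(-2/5)) - 10)**2*169 = ((1 + 2/5) - 10)**2*169 = (7/5 - 10)**2*169 = (-43/5)**2*169 = (1849/25)*169 = 312481/25 ≈ 12499.)
1/M = 1/(312481/25) = 25/312481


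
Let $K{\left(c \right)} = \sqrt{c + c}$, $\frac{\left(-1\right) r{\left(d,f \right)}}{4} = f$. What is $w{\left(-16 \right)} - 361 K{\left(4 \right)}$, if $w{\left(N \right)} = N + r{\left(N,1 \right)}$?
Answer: $-20 - 722 \sqrt{2} \approx -1041.1$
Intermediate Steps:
$r{\left(d,f \right)} = - 4 f$
$K{\left(c \right)} = \sqrt{2} \sqrt{c}$ ($K{\left(c \right)} = \sqrt{2 c} = \sqrt{2} \sqrt{c}$)
$w{\left(N \right)} = -4 + N$ ($w{\left(N \right)} = N - 4 = -4 + N$)
$w{\left(-16 \right)} - 361 K{\left(4 \right)} = \left(-4 - 16\right) - 361 \sqrt{2} \sqrt{4} = -20 - 361 \sqrt{2} \cdot 2 = -20 - 361 \cdot 2 \sqrt{2} = -20 - 722 \sqrt{2}$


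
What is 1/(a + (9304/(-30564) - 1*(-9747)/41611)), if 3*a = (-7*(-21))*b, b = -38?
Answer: -317949651/592044560521 ≈ -0.00053704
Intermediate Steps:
a = -1862 (a = (-7*(-21)*(-38))/3 = (147*(-38))/3 = (1/3)*(-5586) = -1862)
1/(a + (9304/(-30564) - 1*(-9747)/41611)) = 1/(-1862 + (9304/(-30564) - 1*(-9747)/41611)) = 1/(-1862 + (9304*(-1/30564) + 9747*(1/41611))) = 1/(-1862 + (-2326/7641 + 9747/41611)) = 1/(-1862 - 22310359/317949651) = 1/(-592044560521/317949651) = -317949651/592044560521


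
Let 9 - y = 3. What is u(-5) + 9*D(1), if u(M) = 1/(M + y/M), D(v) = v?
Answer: 274/31 ≈ 8.8387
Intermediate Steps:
y = 6 (y = 9 - 1*3 = 9 - 3 = 6)
u(M) = 1/(M + 6/M)
u(-5) + 9*D(1) = -5/(6 + (-5)**2) + 9*1 = -5/(6 + 25) + 9 = -5/31 + 9 = 274/31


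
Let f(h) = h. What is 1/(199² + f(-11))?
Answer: 1/39590 ≈ 2.5259e-5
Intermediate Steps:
1/(199² + f(-11)) = 1/(199² - 11) = 1/(39601 - 11) = 1/39590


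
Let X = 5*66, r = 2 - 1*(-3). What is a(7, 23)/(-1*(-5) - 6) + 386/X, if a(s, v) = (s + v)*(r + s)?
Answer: -59207/165 ≈ -358.83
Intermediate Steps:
r = 5 (r = 2 + 3 = 5)
X = 330
a(s, v) = (5 + s)*(s + v) (a(s, v) = (s + v)*(5 + s) = (5 + s)*(s + v))
a(7, 23)/(-1*(-5) - 6) + 386/X = (7² + 5*7 + 5*23 + 7*23)/(-1*(-5) - 6) + 386/330 = (49 + 35 + 115 + 161)/(5 - 6) + 386*(1/330) = 360/(-1) + 193/165 = 360*(-1) + 193/165 = -360 + 193/165 = -59207/165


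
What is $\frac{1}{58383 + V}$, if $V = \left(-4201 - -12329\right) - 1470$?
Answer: $\frac{1}{65041} \approx 1.5375 \cdot 10^{-5}$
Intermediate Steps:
$V = 6658$ ($V = \left(-4201 + 12329\right) - 1470 = 8128 - 1470 = 6658$)
$\frac{1}{58383 + V} = \frac{1}{58383 + 6658} = \frac{1}{65041}$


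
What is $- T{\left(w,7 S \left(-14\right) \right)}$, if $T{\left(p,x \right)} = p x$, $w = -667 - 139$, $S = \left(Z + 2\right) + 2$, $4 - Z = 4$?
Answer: $-315952$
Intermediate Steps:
$Z = 0$ ($Z = 4 - 4 = 0$)
$S = 4$ ($S = \left(0 + 2\right) + 2 = 2 + 2 = 4$)
$w = -806$ ($w = -667 - 139 = -806$)
$- T{\left(w,7 S \left(-14\right) \right)} = - \left(-806\right) 7 \cdot 4 \left(-14\right) = - \left(-806\right) 28 \left(-14\right) = - \left(-806\right) \left(-392\right) = \left(-1\right) 315952 = -315952$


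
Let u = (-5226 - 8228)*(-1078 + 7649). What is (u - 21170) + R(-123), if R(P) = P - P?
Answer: -88427404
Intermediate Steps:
u = -88406234 (u = -13454*6571 = -88406234)
R(P) = 0
(u - 21170) + R(-123) = (-88406234 - 21170) + 0 = -88427404 + 0 = -88427404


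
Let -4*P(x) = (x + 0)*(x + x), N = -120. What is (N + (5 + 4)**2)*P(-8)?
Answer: 1248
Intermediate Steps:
P(x) = -x**2/2 (P(x) = -(x + 0)*(x + x)/4 = -x*2*x/4 = -x**2/2)
(N + (5 + 4)**2)*P(-8) = (-120 + (5 + 4)**2)*(-1/2*(-8)**2) = (-120 + 9**2)*(-1/2*64) = (-120 + 81)*(-32) = -39*(-32) = 1248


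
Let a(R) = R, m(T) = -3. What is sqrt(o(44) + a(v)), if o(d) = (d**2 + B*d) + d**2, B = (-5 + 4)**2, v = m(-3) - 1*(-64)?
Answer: sqrt(3977) ≈ 63.063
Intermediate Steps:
v = 61 (v = -3 - 1*(-64) = -3 + 64 = 61)
B = 1 (B = (-1)**2 = 1)
o(d) = d + 2*d**2 (o(d) = (d**2 + 1*d) + d**2 = (d**2 + d) + d**2 = (d + d**2) + d**2 = d + 2*d**2)
sqrt(o(44) + a(v)) = sqrt(44*(1 + 2*44) + 61) = sqrt(44*(1 + 88) + 61) = sqrt(44*89 + 61) = sqrt(3916 + 61) = sqrt(3977)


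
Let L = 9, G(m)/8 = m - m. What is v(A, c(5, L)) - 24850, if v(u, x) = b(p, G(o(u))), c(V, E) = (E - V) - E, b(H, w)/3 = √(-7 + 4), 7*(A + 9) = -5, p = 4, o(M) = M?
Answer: -24850 + 3*I*√3 ≈ -24850.0 + 5.1962*I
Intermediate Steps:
G(m) = 0 (G(m) = 8*(m - m) = 8*0 = 0)
A = -68/7 (A = -9 + (⅐)*(-5) = -9 - 5/7 = -68/7 ≈ -9.7143)
b(H, w) = 3*I*√3 (b(H, w) = 3*√(-7 + 4) = 3*√(-3) = 3*(I*√3) = 3*I*√3)
c(V, E) = -V
v(u, x) = 3*I*√3
v(A, c(5, L)) - 24850 = 3*I*√3 - 24850 = -24850 + 3*I*√3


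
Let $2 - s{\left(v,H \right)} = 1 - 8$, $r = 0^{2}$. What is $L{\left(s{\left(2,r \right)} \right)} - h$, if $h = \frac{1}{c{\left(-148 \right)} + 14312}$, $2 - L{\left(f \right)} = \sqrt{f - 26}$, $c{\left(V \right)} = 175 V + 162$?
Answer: $\frac{22853}{11426} - i \sqrt{17} \approx 2.0001 - 4.1231 i$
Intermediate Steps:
$c{\left(V \right)} = 162 + 175 V$
$r = 0$
$s{\left(v,H \right)} = 9$ ($s{\left(v,H \right)} = 2 - \left(1 - 8\right) = 2 - -7 = 2 + 7 = 9$)
$L{\left(f \right)} = 2 - \sqrt{-26 + f}$ ($L{\left(f \right)} = 2 - \sqrt{f - 26} = 2 - \sqrt{-26 + f}$)
$h = - \frac{1}{11426}$ ($h = \frac{1}{\left(162 + 175 \left(-148\right)\right) + 14312} = \frac{1}{\left(162 - 25900\right) + 14312} = \frac{1}{-25738 + 14312} = \frac{1}{-11426} = - \frac{1}{11426} \approx -8.752 \cdot 10^{-5}$)
$L{\left(s{\left(2,r \right)} \right)} - h = \left(2 - \sqrt{-26 + 9}\right) - - \frac{1}{11426} = \left(2 - \sqrt{-17}\right) + \frac{1}{11426} = \left(2 - i \sqrt{17}\right) + \frac{1}{11426} = \frac{22853}{11426} - i \sqrt{17}$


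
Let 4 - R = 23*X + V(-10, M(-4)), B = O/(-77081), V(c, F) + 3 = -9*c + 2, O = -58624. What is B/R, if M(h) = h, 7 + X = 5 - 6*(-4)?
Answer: -58624/45554871 ≈ -0.0012869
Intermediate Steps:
X = 22 (X = -7 + (5 - 6*(-4)) = -7 + (5 + 24) = -7 + 29 = 22)
V(c, F) = -1 - 9*c (V(c, F) = -3 + (-9*c + 2) = -3 + (2 - 9*c) = -1 - 9*c)
B = 58624/77081 (B = -58624/(-77081) = -58624*(-1/77081) = 58624/77081 ≈ 0.76055)
R = -591 (R = 4 - (23*22 + (-1 - 9*(-10))) = 4 - (506 + (-1 + 90)) = 4 - (506 + 89) = 4 - 1*595 = 4 - 595 = -591)
B/R = (58624/77081)/(-591) = (58624/77081)*(-1/591) = -58624/45554871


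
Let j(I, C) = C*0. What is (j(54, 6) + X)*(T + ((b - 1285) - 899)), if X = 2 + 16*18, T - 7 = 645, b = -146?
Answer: -486620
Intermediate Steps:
T = 652 (T = 7 + 645 = 652)
j(I, C) = 0
X = 290 (X = 2 + 288 = 290)
(j(54, 6) + X)*(T + ((b - 1285) - 899)) = (0 + 290)*(652 + ((-146 - 1285) - 899)) = 290*(652 + (-1431 - 899)) = 290*(652 - 2330) = 290*(-1678) = -486620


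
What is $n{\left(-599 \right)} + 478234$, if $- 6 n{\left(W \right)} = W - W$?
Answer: $478234$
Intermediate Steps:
$n{\left(W \right)} = 0$ ($n{\left(W \right)} = - \frac{W - W}{6} = \left(- \frac{1}{6}\right) 0 = 0$)
$n{\left(-599 \right)} + 478234 = 0 + 478234 = 478234$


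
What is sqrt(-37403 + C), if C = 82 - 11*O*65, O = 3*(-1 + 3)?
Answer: I*sqrt(41611) ≈ 203.99*I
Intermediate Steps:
O = 6 (O = 3*2 = 6)
C = -4208 (C = 82 - 11*6*65 = 82 - 66*65 = 82 - 4290 = -4208)
sqrt(-37403 + C) = sqrt(-37403 - 4208) = sqrt(-41611) = I*sqrt(41611)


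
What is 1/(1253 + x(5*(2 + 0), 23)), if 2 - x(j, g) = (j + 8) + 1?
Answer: 1/1236 ≈ 0.00080906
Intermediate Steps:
x(j, g) = -7 - j (x(j, g) = 2 - ((j + 8) + 1) = 2 - ((8 + j) + 1) = 2 - (9 + j) = 2 + (-9 - j) = -7 - j)
1/(1253 + x(5*(2 + 0), 23)) = 1/(1253 + (-7 - 5*(2 + 0))) = 1/(1253 + (-7 - 5*2)) = 1/(1253 + (-7 - 1*10)) = 1/(1253 + (-7 - 10)) = 1/(1253 - 17) = 1/1236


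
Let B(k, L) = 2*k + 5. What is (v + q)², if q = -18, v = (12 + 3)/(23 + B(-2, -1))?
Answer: 19321/64 ≈ 301.89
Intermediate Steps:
B(k, L) = 5 + 2*k
v = 5/8 (v = (12 + 3)/(23 + (5 + 2*(-2))) = 15/(23 + (5 - 4)) = 15/(23 + 1) = 15/24 = 15*(1/24) = 5/8 ≈ 0.62500)
(v + q)² = (5/8 - 18)² = (-139/8)² = 19321/64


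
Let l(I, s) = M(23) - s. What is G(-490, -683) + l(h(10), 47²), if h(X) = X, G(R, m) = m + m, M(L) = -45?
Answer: -3620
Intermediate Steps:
G(R, m) = 2*m
l(I, s) = -45 - s
G(-490, -683) + l(h(10), 47²) = 2*(-683) + (-45 - 1*47²) = -1366 + (-45 - 1*2209) = -1366 + (-45 - 2209) = -1366 - 2254 = -3620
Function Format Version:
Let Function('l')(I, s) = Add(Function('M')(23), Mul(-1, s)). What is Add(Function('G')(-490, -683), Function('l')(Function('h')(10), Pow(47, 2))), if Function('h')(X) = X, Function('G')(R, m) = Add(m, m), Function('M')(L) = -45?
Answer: -3620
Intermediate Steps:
Function('G')(R, m) = Mul(2, m)
Function('l')(I, s) = Add(-45, Mul(-1, s))
Add(Function('G')(-490, -683), Function('l')(Function('h')(10), Pow(47, 2))) = Add(Mul(2, -683), Add(-45, Mul(-1, Pow(47, 2)))) = Add(-1366, Add(-45, Mul(-1, 2209))) = Add(-1366, Add(-45, -2209)) = Add(-1366, -2254) = -3620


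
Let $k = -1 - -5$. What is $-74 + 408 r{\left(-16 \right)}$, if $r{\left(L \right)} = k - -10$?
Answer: $5638$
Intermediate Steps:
$k = 4$ ($k = -1 + 5 = 4$)
$r{\left(L \right)} = 14$ ($r{\left(L \right)} = 4 - -10 = 4 + 10 = 14$)
$-74 + 408 r{\left(-16 \right)} = -74 + 408 \cdot 14 = -74 + 5712 = 5638$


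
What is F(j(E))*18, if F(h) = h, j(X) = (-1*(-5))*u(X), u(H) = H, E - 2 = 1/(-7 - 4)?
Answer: 1890/11 ≈ 171.82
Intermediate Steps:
E = 21/11 (E = 2 + 1/(-7 - 4) = 2 + 1/(-11) = 2 - 1/11 = 21/11 ≈ 1.9091)
j(X) = 5*X (j(X) = (-1*(-5))*X = 5*X)
F(j(E))*18 = (5*(21/11))*18 = (105/11)*18 = 1890/11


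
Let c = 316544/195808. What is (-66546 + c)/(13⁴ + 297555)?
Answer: -203592541/997751902 ≈ -0.20405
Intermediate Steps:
c = 9892/6119 (c = 316544*(1/195808) = 9892/6119 ≈ 1.6166)
(-66546 + c)/(13⁴ + 297555) = (-66546 + 9892/6119)/(13⁴ + 297555) = -407185082/(6119*(28561 + 297555)) = -407185082/6119/326116 = -407185082/6119*1/326116 = -203592541/997751902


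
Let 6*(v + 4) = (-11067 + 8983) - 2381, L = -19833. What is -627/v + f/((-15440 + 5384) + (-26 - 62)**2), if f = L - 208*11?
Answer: 107998913/10378568 ≈ 10.406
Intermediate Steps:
f = -22121 (f = -19833 - 208*11 = -19833 - 2288 = -22121)
v = -4489/6 (v = -4 + ((-11067 + 8983) - 2381)/6 = -4 + (-2084 - 2381)/6 = -4 + (1/6)*(-4465) = -4 - 4465/6 = -4489/6 ≈ -748.17)
-627/v + f/((-15440 + 5384) + (-26 - 62)**2) = -627/(-4489/6) - 22121/((-15440 + 5384) + (-26 - 62)**2) = -627*(-6/4489) - 22121/(-10056 + (-88)**2) = 3762/4489 - 22121/(-10056 + 7744) = 3762/4489 - 22121/(-2312) = 3762/4489 - 22121*(-1/2312) = 3762/4489 + 22121/2312 = 107998913/10378568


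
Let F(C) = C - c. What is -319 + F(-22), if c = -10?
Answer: -331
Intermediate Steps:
F(C) = 10 + C (F(C) = C - 1*(-10) = C + 10 = 10 + C)
-319 + F(-22) = -319 + (10 - 22) = -319 - 12 = -331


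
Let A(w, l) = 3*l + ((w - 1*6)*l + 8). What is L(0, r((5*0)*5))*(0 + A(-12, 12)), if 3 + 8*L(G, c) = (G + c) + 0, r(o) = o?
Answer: 129/2 ≈ 64.500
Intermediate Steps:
A(w, l) = 8 + 3*l + l*(-6 + w) (A(w, l) = 3*l + ((w - 6)*l + 8) = 3*l + ((-6 + w)*l + 8) = 3*l + (l*(-6 + w) + 8) = 3*l + (8 + l*(-6 + w)) = 8 + 3*l + l*(-6 + w))
L(G, c) = -3/8 + G/8 + c/8 (L(G, c) = -3/8 + ((G + c) + 0)/8 = -3/8 + (G + c)/8 = -3/8 + (G/8 + c/8) = -3/8 + G/8 + c/8)
L(0, r((5*0)*5))*(0 + A(-12, 12)) = (-3/8 + (⅛)*0 + ((5*0)*5)/8)*(0 + (8 - 3*12 + 12*(-12))) = (-3/8 + 0 + (0*5)/8)*(0 + (8 - 36 - 144)) = (-3/8 + 0 + (⅛)*0)*(0 - 172) = (-3/8 + 0 + 0)*(-172) = -3/8*(-172) = 129/2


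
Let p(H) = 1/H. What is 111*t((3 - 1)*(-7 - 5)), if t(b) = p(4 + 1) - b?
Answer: 13431/5 ≈ 2686.2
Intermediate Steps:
t(b) = ⅕ - b (t(b) = 1/(4 + 1) - b = 1/5 - b = ⅕ - b)
111*t((3 - 1)*(-7 - 5)) = 111*(⅕ - (3 - 1)*(-7 - 5)) = 111*(⅕ - 2*(-12)) = 111*(⅕ - 1*(-24)) = 111*(⅕ + 24) = 111*(121/5) = 13431/5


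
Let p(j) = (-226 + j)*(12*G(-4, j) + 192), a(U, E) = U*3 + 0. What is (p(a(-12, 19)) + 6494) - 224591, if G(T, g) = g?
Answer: -155217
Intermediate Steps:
a(U, E) = 3*U (a(U, E) = 3*U + 0 = 3*U)
p(j) = (-226 + j)*(192 + 12*j) (p(j) = (-226 + j)*(12*j + 192) = (-226 + j)*(192 + 12*j))
(p(a(-12, 19)) + 6494) - 224591 = ((-43392 - 7560*(-12) + 12*(3*(-12))²) + 6494) - 224591 = ((-43392 - 2520*(-36) + 12*(-36)²) + 6494) - 224591 = ((-43392 + 90720 + 12*1296) + 6494) - 224591 = ((-43392 + 90720 + 15552) + 6494) - 224591 = (62880 + 6494) - 224591 = 69374 - 224591 = -155217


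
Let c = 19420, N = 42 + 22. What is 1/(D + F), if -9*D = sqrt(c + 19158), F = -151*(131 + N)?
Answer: -2385045/70227611447 + 9*sqrt(38578)/70227611447 ≈ -3.3936e-5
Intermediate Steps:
N = 64
F = -29445 (F = -151*(131 + 64) = -151*195 = -29445)
D = -sqrt(38578)/9 (D = -sqrt(19420 + 19158)/9 = -sqrt(38578)/9 ≈ -21.824)
1/(D + F) = 1/(-sqrt(38578)/9 - 29445) = 1/(-29445 - sqrt(38578)/9)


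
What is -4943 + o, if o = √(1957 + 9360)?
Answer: -4943 + √11317 ≈ -4836.6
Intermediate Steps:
o = √11317 ≈ 106.38
-4943 + o = -4943 + √11317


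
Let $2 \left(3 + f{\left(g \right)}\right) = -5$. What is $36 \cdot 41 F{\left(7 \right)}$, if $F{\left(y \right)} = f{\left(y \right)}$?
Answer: $-8118$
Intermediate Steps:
$f{\left(g \right)} = - \frac{11}{2}$ ($f{\left(g \right)} = -3 + \frac{1}{2} \left(-5\right) = -3 - \frac{5}{2} = - \frac{11}{2}$)
$F{\left(y \right)} = - \frac{11}{2}$
$36 \cdot 41 F{\left(7 \right)} = 36 \cdot 41 \left(- \frac{11}{2}\right) = 1476 \left(- \frac{11}{2}\right) = -8118$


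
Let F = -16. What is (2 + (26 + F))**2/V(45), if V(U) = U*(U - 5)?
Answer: 2/25 ≈ 0.080000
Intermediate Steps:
V(U) = U*(-5 + U)
(2 + (26 + F))**2/V(45) = (2 + (26 - 16))**2/((45*(-5 + 45))) = (2 + 10)**2/((45*40)) = 12**2/1800 = 144*(1/1800) = 2/25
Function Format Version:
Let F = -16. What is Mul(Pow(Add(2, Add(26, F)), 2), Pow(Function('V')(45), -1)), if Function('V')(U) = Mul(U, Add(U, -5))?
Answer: Rational(2, 25) ≈ 0.080000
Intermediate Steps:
Function('V')(U) = Mul(U, Add(-5, U))
Mul(Pow(Add(2, Add(26, F)), 2), Pow(Function('V')(45), -1)) = Mul(Pow(Add(2, Add(26, -16)), 2), Pow(Mul(45, Add(-5, 45)), -1)) = Mul(Pow(Add(2, 10), 2), Pow(Mul(45, 40), -1)) = Mul(Pow(12, 2), Pow(1800, -1)) = Mul(144, Rational(1, 1800)) = Rational(2, 25)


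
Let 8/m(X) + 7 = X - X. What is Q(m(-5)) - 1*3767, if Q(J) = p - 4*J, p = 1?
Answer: -26330/7 ≈ -3761.4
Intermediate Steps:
m(X) = -8/7 (m(X) = 8/(-7 + (X - X)) = 8/(-7 + 0) = 8/(-7) = 8*(-⅐) = -8/7)
Q(J) = 1 - 4*J
Q(m(-5)) - 1*3767 = (1 - 4*(-8/7)) - 1*3767 = (1 + 32/7) - 3767 = 39/7 - 3767 = -26330/7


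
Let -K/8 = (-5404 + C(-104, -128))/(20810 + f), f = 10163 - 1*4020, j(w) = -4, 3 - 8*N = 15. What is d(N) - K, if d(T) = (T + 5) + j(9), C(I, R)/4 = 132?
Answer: -104969/53906 ≈ -1.9473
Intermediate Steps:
N = -3/2 (N = 3/8 - ⅛*15 = 3/8 - 15/8 = -3/2 ≈ -1.5000)
C(I, R) = 528 (C(I, R) = 4*132 = 528)
f = 6143 (f = 10163 - 4020 = 6143)
d(T) = 1 + T (d(T) = (T + 5) - 4 = (5 + T) - 4 = 1 + T)
K = 39008/26953 (K = -8*(-5404 + 528)/(20810 + 6143) = -(-39008)/26953 = -8*(-4876/26953) = 39008/26953 ≈ 1.4473)
d(N) - K = (1 - 3/2) - 1*39008/26953 = -½ - 39008/26953 = -104969/53906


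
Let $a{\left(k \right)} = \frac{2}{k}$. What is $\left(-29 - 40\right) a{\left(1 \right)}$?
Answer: $-138$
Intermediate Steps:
$\left(-29 - 40\right) a{\left(1 \right)} = \left(-29 - 40\right) \frac{2}{1} = - 69 \cdot 2 \cdot 1 = \left(-69\right) 2 = -138$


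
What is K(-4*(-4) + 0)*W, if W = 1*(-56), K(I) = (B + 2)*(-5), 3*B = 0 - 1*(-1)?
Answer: 1960/3 ≈ 653.33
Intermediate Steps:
B = ⅓ (B = (0 - 1*(-1))/3 = (0 + 1)/3 = (⅓)*1 = ⅓ ≈ 0.33333)
K(I) = -35/3 (K(I) = (⅓ + 2)*(-5) = (7/3)*(-5) = -35/3)
W = -56
K(-4*(-4) + 0)*W = -35/3*(-56) = 1960/3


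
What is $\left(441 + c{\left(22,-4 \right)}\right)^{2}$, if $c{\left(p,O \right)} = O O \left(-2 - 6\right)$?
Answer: $97969$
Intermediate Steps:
$c{\left(p,O \right)} = - 8 O^{2}$ ($c{\left(p,O \right)} = O^{2} \left(-2 - 6\right) = O^{2} \left(-8\right) = - 8 O^{2}$)
$\left(441 + c{\left(22,-4 \right)}\right)^{2} = \left(441 - 8 \left(-4\right)^{2}\right)^{2} = \left(441 - 128\right)^{2} = 313^{2} = 97969$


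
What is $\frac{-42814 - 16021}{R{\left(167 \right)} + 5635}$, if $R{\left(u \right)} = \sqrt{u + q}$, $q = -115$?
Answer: $- \frac{331535225}{31753173} + \frac{117670 \sqrt{13}}{31753173} \approx -10.428$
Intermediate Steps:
$R{\left(u \right)} = \sqrt{-115 + u}$ ($R{\left(u \right)} = \sqrt{u - 115} = \sqrt{-115 + u}$)
$\frac{-42814 - 16021}{R{\left(167 \right)} + 5635} = \frac{-42814 - 16021}{\sqrt{-115 + 167} + 5635} = - \frac{58835}{\sqrt{52} + 5635} = - \frac{58835}{2 \sqrt{13} + 5635} = - \frac{58835}{5635 + 2 \sqrt{13}}$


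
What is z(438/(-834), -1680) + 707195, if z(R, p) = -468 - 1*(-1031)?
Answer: 707758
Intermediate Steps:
z(R, p) = 563 (z(R, p) = -468 + 1031 = 563)
z(438/(-834), -1680) + 707195 = 563 + 707195 = 707758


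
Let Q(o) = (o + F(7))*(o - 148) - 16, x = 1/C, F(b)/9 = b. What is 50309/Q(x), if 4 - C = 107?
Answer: -533728181/99079304 ≈ -5.3869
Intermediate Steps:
C = -103 (C = 4 - 1*107 = 4 - 107 = -103)
F(b) = 9*b
x = -1/103 (x = 1/(-103) = -1/103 ≈ -0.0097087)
Q(o) = -16 + (-148 + o)*(63 + o) (Q(o) = (o + 9*7)*(o - 148) - 16 = (o + 63)*(-148 + o) - 16 = (63 + o)*(-148 + o) - 16 = (-148 + o)*(63 + o) - 16 = -16 + (-148 + o)*(63 + o))
50309/Q(x) = 50309/(-9340 + (-1/103)² - 85*(-1/103)) = 50309/(-9340 + 1/10609 + 85/103) = 50309/(-99079304/10609) = 50309*(-10609/99079304) = -533728181/99079304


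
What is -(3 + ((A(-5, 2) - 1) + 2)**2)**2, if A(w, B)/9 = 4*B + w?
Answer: -619369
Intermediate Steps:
A(w, B) = 9*w + 36*B (A(w, B) = 9*(4*B + w) = 9*(w + 4*B) = 9*w + 36*B)
-(3 + ((A(-5, 2) - 1) + 2)**2)**2 = -(3 + (((9*(-5) + 36*2) - 1) + 2)**2)**2 = -(3 + (((-45 + 72) - 1) + 2)**2)**2 = -(3 + ((27 - 1) + 2)**2)**2 = -(3 + (26 + 2)**2)**2 = -(3 + 28**2)**2 = -(3 + 784)**2 = -1*787**2 = -1*619369 = -619369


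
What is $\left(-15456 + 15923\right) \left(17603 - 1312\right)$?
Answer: $7607897$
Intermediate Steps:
$\left(-15456 + 15923\right) \left(17603 - 1312\right) = 467 \left(17603 - 1312\right) = 467 \cdot 16291 = 7607897$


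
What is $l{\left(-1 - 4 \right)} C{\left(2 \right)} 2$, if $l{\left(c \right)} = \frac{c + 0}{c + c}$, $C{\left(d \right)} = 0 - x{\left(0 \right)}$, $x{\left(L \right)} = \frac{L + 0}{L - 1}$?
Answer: $0$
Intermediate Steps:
$x{\left(L \right)} = \frac{L}{-1 + L}$
$C{\left(d \right)} = 0$ ($C{\left(d \right)} = 0 - \frac{0}{-1 + 0} = 0 - \frac{0}{-1} = 0 - 0 \left(-1\right) = 0 - 0 = 0 + 0 = 0$)
$l{\left(c \right)} = \frac{1}{2}$ ($l{\left(c \right)} = \frac{c}{2 c} = c \frac{1}{2 c} = \frac{1}{2}$)
$l{\left(-1 - 4 \right)} C{\left(2 \right)} 2 = \frac{1}{2} \cdot 0 \cdot 2 = 0 \cdot 2 = 0$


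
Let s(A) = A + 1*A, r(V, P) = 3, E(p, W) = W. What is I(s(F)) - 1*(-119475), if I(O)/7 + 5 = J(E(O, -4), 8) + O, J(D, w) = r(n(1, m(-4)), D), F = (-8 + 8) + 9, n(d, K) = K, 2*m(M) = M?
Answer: 119587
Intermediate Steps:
m(M) = M/2
F = 9 (F = 0 + 9 = 9)
J(D, w) = 3
s(A) = 2*A (s(A) = A + A = 2*A)
I(O) = -14 + 7*O (I(O) = -35 + 7*(3 + O) = -35 + (21 + 7*O) = -14 + 7*O)
I(s(F)) - 1*(-119475) = (-14 + 7*(2*9)) - 1*(-119475) = (-14 + 7*18) + 119475 = (-14 + 126) + 119475 = 112 + 119475 = 119587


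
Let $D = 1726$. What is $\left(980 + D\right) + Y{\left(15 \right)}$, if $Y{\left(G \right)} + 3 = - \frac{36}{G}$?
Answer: $\frac{13503}{5} \approx 2700.6$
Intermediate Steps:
$Y{\left(G \right)} = -3 - \frac{36}{G}$
$\left(980 + D\right) + Y{\left(15 \right)} = \left(980 + 1726\right) - \left(3 + \frac{36}{15}\right) = 2706 - \frac{27}{5} = \frac{13503}{5}$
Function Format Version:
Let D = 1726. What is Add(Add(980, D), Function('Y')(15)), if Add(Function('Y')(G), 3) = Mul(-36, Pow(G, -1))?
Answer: Rational(13503, 5) ≈ 2700.6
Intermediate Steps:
Function('Y')(G) = Add(-3, Mul(-36, Pow(G, -1)))
Add(Add(980, D), Function('Y')(15)) = Add(Add(980, 1726), Add(-3, Mul(-36, Pow(15, -1)))) = Add(2706, Add(-3, Mul(-36, Rational(1, 15)))) = Add(2706, Add(-3, Rational(-12, 5))) = Add(2706, Rational(-27, 5)) = Rational(13503, 5)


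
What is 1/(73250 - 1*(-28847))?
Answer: 1/102097 ≈ 9.7946e-6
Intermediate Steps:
1/(73250 - 1*(-28847)) = 1/(73250 + 28847) = 1/102097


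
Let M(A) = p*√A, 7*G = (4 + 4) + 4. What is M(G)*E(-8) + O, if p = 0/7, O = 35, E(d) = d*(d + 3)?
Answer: 35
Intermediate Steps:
G = 12/7 (G = ((4 + 4) + 4)/7 = (8 + 4)/7 = (⅐)*12 = 12/7 ≈ 1.7143)
E(d) = d*(3 + d)
p = 0 (p = 0*(⅐) = 0)
M(A) = 0 (M(A) = 0*√A = 0)
M(G)*E(-8) + O = 0*(-8*(3 - 8)) + 35 = 0*(-8*(-5)) + 35 = 0*40 + 35 = 0 + 35 = 35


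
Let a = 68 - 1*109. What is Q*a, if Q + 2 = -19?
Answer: 861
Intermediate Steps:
Q = -21 (Q = -2 - 19 = -21)
a = -41 (a = 68 - 109 = -41)
Q*a = -21*(-41) = 861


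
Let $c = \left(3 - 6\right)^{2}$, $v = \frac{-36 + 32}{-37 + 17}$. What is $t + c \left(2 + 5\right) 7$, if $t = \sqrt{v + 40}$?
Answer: $441 + \frac{\sqrt{1005}}{5} \approx 447.34$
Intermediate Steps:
$v = \frac{1}{5}$ ($v = - \frac{4}{-20} = \left(-4\right) \left(- \frac{1}{20}\right) = \frac{1}{5} \approx 0.2$)
$t = \frac{\sqrt{1005}}{5}$ ($t = \sqrt{\frac{1}{5} + 40} = \sqrt{\frac{201}{5}} = \frac{\sqrt{1005}}{5} \approx 6.3403$)
$c = 9$ ($c = \left(-3\right)^{2} = 9$)
$t + c \left(2 + 5\right) 7 = \frac{\sqrt{1005}}{5} + 9 \left(2 + 5\right) 7 = \frac{\sqrt{1005}}{5} + 9 \cdot 7 \cdot 7 = \frac{\sqrt{1005}}{5} + 9 \cdot 49 = \frac{\sqrt{1005}}{5} + 441 = 441 + \frac{\sqrt{1005}}{5}$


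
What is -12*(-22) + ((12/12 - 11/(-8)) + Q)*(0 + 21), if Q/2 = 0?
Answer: 2511/8 ≈ 313.88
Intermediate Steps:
Q = 0 (Q = 2*0 = 0)
-12*(-22) + ((12/12 - 11/(-8)) + Q)*(0 + 21) = -12*(-22) + ((12/12 - 11/(-8)) + 0)*(0 + 21) = 264 + ((12*(1/12) - 11*(-⅛)) + 0)*21 = 264 + ((1 + 11/8) + 0)*21 = 264 + (19/8 + 0)*21 = 264 + (19/8)*21 = 264 + 399/8 = 2511/8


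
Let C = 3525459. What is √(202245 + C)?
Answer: 2*√931926 ≈ 1930.7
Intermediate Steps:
√(202245 + C) = √(202245 + 3525459) = √3727704 = 2*√931926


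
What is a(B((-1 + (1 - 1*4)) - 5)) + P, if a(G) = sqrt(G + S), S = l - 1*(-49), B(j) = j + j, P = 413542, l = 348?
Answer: 413542 + sqrt(379) ≈ 4.1356e+5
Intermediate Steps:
B(j) = 2*j
S = 397 (S = 348 - 1*(-49) = 348 + 49 = 397)
a(G) = sqrt(397 + G) (a(G) = sqrt(G + 397) = sqrt(397 + G))
a(B((-1 + (1 - 1*4)) - 5)) + P = sqrt(397 + 2*((-1 + (1 - 1*4)) - 5)) + 413542 = sqrt(397 + 2*((-1 + (1 - 4)) - 5)) + 413542 = sqrt(397 + 2*((-1 - 3) - 5)) + 413542 = sqrt(397 + 2*(-4 - 5)) + 413542 = sqrt(397 + 2*(-9)) + 413542 = sqrt(397 - 18) + 413542 = sqrt(379) + 413542 = 413542 + sqrt(379)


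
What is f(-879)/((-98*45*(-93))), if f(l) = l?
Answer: -293/136710 ≈ -0.0021432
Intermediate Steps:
f(-879)/((-98*45*(-93))) = -879/(-98*45*(-93)) = -879/((-4410*(-93))) = -879/410130 = -879*1/410130 = -293/136710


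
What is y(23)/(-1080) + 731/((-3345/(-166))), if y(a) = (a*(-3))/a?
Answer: 2912527/80280 ≈ 36.280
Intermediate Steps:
y(a) = -3 (y(a) = (-3*a)/a = -3)
y(23)/(-1080) + 731/((-3345/(-166))) = -3/(-1080) + 731/((-3345/(-166))) = -3*(-1/1080) + 731/((-3345*(-1/166))) = 1/360 + 731/(3345/166) = 1/360 + 731*(166/3345) = 1/360 + 121346/3345 = 2912527/80280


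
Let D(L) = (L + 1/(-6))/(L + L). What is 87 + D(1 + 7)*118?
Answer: 6949/48 ≈ 144.77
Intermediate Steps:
D(L) = (-⅙ + L)/(2*L) (D(L) = (L - ⅙)/((2*L)) = (-⅙ + L)*(1/(2*L)) = (-⅙ + L)/(2*L))
87 + D(1 + 7)*118 = 87 + ((-1 + 6*(1 + 7))/(12*(1 + 7)))*118 = 87 + ((1/12)*(-1 + 6*8)/8)*118 = 87 + ((1/12)*(⅛)*(-1 + 48))*118 = 87 + ((1/12)*(⅛)*47)*118 = 87 + (47/96)*118 = 87 + 2773/48 = 6949/48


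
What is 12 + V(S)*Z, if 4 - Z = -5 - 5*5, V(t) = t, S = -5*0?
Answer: 12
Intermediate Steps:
S = 0
Z = 34 (Z = 4 - (-5 - 5*5) = 4 - (-5 - 25) = 4 - 1*(-30) = 4 + 30 = 34)
12 + V(S)*Z = 12 + 0*34 = 12 + 0 = 12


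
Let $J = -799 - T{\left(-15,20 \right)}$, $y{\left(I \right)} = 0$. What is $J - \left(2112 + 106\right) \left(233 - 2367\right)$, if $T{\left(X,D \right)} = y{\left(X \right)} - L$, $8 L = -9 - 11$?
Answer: $\frac{9464821}{2} \approx 4.7324 \cdot 10^{6}$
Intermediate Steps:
$L = - \frac{5}{2}$ ($L = \frac{-9 - 11}{8} = \frac{1}{8} \left(-20\right) = - \frac{5}{2} \approx -2.5$)
$T{\left(X,D \right)} = \frac{5}{2}$ ($T{\left(X,D \right)} = 0 - - \frac{5}{2} = 0 + \frac{5}{2} = \frac{5}{2}$)
$J = - \frac{1603}{2}$ ($J = -799 - \frac{5}{2} = - \frac{1603}{2} \approx -801.5$)
$J - \left(2112 + 106\right) \left(233 - 2367\right) = - \frac{1603}{2} - \left(2112 + 106\right) \left(233 - 2367\right) = - \frac{1603}{2} - 2218 \left(-2134\right) = - \frac{1603}{2} - -4733212 = - \frac{1603}{2} + 4733212 = \frac{9464821}{2}$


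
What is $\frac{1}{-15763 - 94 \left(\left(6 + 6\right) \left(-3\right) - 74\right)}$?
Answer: $- \frac{1}{5423} \approx -0.0001844$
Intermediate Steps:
$\frac{1}{-15763 - 94 \left(\left(6 + 6\right) \left(-3\right) - 74\right)} = \frac{1}{-15763 - 94 \left(12 \left(-3\right) - 74\right)} = \frac{1}{-15763 - 94 \left(-36 - 74\right)} = \frac{1}{-15763 - -10340} = \frac{1}{-15763 + 10340} = \frac{1}{-5423} = - \frac{1}{5423}$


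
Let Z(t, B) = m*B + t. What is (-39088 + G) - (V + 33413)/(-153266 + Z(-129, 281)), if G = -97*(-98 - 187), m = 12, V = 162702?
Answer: -1716517074/150023 ≈ -11442.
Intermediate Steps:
G = 27645 (G = -97*(-285) = 27645)
Z(t, B) = t + 12*B (Z(t, B) = 12*B + t = t + 12*B)
(-39088 + G) - (V + 33413)/(-153266 + Z(-129, 281)) = (-39088 + 27645) - (162702 + 33413)/(-153266 + (-129 + 12*281)) = -11443 - 196115/(-153266 + (-129 + 3372)) = -11443 - 196115/(-153266 + 3243) = -11443 - 196115/(-150023) = -11443 - 196115*(-1)/150023 = -11443 - 1*(-196115/150023) = -11443 + 196115/150023 = -1716517074/150023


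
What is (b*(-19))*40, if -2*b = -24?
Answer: -9120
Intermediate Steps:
b = 12 (b = -1/2*(-24) = 12)
(b*(-19))*40 = (12*(-19))*40 = -228*40 = -9120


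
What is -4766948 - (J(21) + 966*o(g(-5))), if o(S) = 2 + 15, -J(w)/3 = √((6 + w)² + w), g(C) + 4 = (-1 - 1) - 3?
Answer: -4783370 + 15*√30 ≈ -4.7833e+6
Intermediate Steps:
g(C) = -9 (g(C) = -4 + ((-1 - 1) - 3) = -4 + (-2 - 3) = -4 - 5 = -9)
J(w) = -3*√(w + (6 + w)²) (J(w) = -3*√((6 + w)² + w) = -3*√(w + (6 + w)²))
o(S) = 17
-4766948 - (J(21) + 966*o(g(-5))) = -4766948 - (-3*√(21 + (6 + 21)²) + 966*17) = -4766948 - (-3*√(21 + 27²) + 16422) = -4766948 - (-3*√(21 + 729) + 16422) = -4766948 - (-15*√30 + 16422) = -4766948 - (16422 - 15*√30) = -4766948 + (-16422 + 15*√30) = -4783370 + 15*√30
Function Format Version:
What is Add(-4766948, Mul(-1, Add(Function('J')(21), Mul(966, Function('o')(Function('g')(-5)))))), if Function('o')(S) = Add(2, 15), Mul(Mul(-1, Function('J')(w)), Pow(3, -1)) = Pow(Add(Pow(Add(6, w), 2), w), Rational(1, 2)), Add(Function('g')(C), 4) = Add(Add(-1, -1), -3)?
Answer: Add(-4783370, Mul(15, Pow(30, Rational(1, 2)))) ≈ -4.7833e+6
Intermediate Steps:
Function('g')(C) = -9 (Function('g')(C) = Add(-4, Add(Add(-1, -1), -3)) = Add(-4, Add(-2, -3)) = Add(-4, -5) = -9)
Function('J')(w) = Mul(-3, Pow(Add(w, Pow(Add(6, w), 2)), Rational(1, 2))) (Function('J')(w) = Mul(-3, Pow(Add(Pow(Add(6, w), 2), w), Rational(1, 2))) = Mul(-3, Pow(Add(w, Pow(Add(6, w), 2)), Rational(1, 2))))
Function('o')(S) = 17
Add(-4766948, Mul(-1, Add(Function('J')(21), Mul(966, Function('o')(Function('g')(-5)))))) = Add(-4766948, Mul(-1, Add(Mul(-3, Pow(Add(21, Pow(Add(6, 21), 2)), Rational(1, 2))), Mul(966, 17)))) = Add(-4766948, Mul(-1, Add(Mul(-3, Pow(Add(21, Pow(27, 2)), Rational(1, 2))), 16422))) = Add(-4766948, Mul(-1, Add(Mul(-3, Pow(Add(21, 729), Rational(1, 2))), 16422))) = Add(-4766948, Mul(-1, Add(Mul(-3, Pow(750, Rational(1, 2))), 16422))) = Add(-4766948, Mul(-1, Add(Mul(-3, Mul(5, Pow(30, Rational(1, 2)))), 16422))) = Add(-4766948, Mul(-1, Add(Mul(-15, Pow(30, Rational(1, 2))), 16422))) = Add(-4766948, Mul(-1, Add(16422, Mul(-15, Pow(30, Rational(1, 2)))))) = Add(-4766948, Add(-16422, Mul(15, Pow(30, Rational(1, 2))))) = Add(-4783370, Mul(15, Pow(30, Rational(1, 2))))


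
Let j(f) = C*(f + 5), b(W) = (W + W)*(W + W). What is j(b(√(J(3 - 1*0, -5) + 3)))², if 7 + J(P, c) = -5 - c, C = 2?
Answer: 484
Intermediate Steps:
J(P, c) = -12 - c (J(P, c) = -7 + (-5 - c) = -12 - c)
b(W) = 4*W² (b(W) = (2*W)*(2*W) = 4*W²)
j(f) = 10 + 2*f (j(f) = 2*(f + 5) = 2*(5 + f) = 10 + 2*f)
j(b(√(J(3 - 1*0, -5) + 3)))² = (10 + 2*(4*(√((-12 - 1*(-5)) + 3))²))² = (10 + 2*(4*(√((-12 + 5) + 3))²))² = (10 + 2*(4*(√(-7 + 3))²))² = (10 + 2*(4*(√(-4))²))² = (10 + 2*(4*(2*I)²))² = (10 + 2*(4*(-4)))² = (10 + 2*(-16))² = (10 - 32)² = (-22)² = 484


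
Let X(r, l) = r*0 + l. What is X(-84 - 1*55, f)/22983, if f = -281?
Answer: -281/22983 ≈ -0.012226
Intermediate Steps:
X(r, l) = l (X(r, l) = 0 + l = l)
X(-84 - 1*55, f)/22983 = -281/22983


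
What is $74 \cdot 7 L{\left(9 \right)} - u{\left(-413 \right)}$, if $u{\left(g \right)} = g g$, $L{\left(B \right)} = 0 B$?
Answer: $-170569$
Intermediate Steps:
$L{\left(B \right)} = 0$
$u{\left(g \right)} = g^{2}$
$74 \cdot 7 L{\left(9 \right)} - u{\left(-413 \right)} = 74 \cdot 7 \cdot 0 - \left(-413\right)^{2} = 518 \cdot 0 - 170569 = 0 - 170569 = -170569$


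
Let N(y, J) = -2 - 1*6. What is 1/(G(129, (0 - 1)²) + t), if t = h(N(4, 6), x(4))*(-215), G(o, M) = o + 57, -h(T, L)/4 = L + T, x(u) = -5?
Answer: -1/10994 ≈ -9.0959e-5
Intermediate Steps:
N(y, J) = -8 (N(y, J) = -2 - 6 = -8)
h(T, L) = -4*L - 4*T (h(T, L) = -4*(L + T) = -4*L - 4*T)
G(o, M) = 57 + o
t = -11180 (t = (-4*(-5) - 4*(-8))*(-215) = (20 + 32)*(-215) = 52*(-215) = -11180)
1/(G(129, (0 - 1)²) + t) = 1/((57 + 129) - 11180) = 1/(186 - 11180) = 1/(-10994) = -1/10994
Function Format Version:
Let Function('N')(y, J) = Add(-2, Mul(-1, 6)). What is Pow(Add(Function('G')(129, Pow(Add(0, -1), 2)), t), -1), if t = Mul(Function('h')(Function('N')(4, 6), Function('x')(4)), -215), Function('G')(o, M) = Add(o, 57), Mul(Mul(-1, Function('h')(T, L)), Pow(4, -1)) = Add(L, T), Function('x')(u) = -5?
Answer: Rational(-1, 10994) ≈ -9.0959e-5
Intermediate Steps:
Function('N')(y, J) = -8 (Function('N')(y, J) = Add(-2, -6) = -8)
Function('h')(T, L) = Add(Mul(-4, L), Mul(-4, T)) (Function('h')(T, L) = Mul(-4, Add(L, T)) = Add(Mul(-4, L), Mul(-4, T)))
Function('G')(o, M) = Add(57, o)
t = -11180 (t = Mul(Add(Mul(-4, -5), Mul(-4, -8)), -215) = Mul(Add(20, 32), -215) = Mul(52, -215) = -11180)
Pow(Add(Function('G')(129, Pow(Add(0, -1), 2)), t), -1) = Pow(Add(Add(57, 129), -11180), -1) = Pow(Add(186, -11180), -1) = Pow(-10994, -1) = Rational(-1, 10994)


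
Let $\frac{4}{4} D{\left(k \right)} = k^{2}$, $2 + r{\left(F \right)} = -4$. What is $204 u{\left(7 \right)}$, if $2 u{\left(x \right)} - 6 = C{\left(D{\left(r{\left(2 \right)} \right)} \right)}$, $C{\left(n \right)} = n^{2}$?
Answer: $132804$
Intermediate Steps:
$r{\left(F \right)} = -6$ ($r{\left(F \right)} = -2 - 4 = -6$)
$D{\left(k \right)} = k^{2}$
$u{\left(x \right)} = 651$ ($u{\left(x \right)} = 3 + \frac{\left(\left(-6\right)^{2}\right)^{2}}{2} = 3 + \frac{36^{2}}{2} = 3 + \frac{1}{2} \cdot 1296 = 3 + 648 = 651$)
$204 u{\left(7 \right)} = 204 \cdot 651 = 132804$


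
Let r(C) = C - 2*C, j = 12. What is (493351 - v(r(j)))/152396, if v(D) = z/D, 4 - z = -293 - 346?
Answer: 5920855/1828752 ≈ 3.2376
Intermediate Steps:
z = 643 (z = 4 - (-293 - 346) = 4 - 1*(-639) = 4 + 639 = 643)
r(C) = -C
v(D) = 643/D
(493351 - v(r(j)))/152396 = (493351 - 643/((-1*12)))/152396 = (493351 - 643/(-12))*(1/152396) = (493351 - 643*(-1)/12)*(1/152396) = (493351 - 1*(-643/12))*(1/152396) = (493351 + 643/12)*(1/152396) = (5920855/12)*(1/152396) = 5920855/1828752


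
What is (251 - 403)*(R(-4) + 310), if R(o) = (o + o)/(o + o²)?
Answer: -141056/3 ≈ -47019.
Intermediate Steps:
R(o) = 2*o/(o + o²) (R(o) = (2*o)/(o + o²) = 2*o/(o + o²))
(251 - 403)*(R(-4) + 310) = (251 - 403)*(2/(1 - 4) + 310) = -152*(2/(-3) + 310) = -152*(2*(-⅓) + 310) = -152*(-⅔ + 310) = -152*928/3 = -141056/3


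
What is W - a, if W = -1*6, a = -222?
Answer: 216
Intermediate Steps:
W = -6
W - a = -6 - 1*(-222) = -6 + 222 = 216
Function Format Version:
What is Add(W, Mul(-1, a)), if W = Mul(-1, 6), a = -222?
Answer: 216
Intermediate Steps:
W = -6
Add(W, Mul(-1, a)) = Add(-6, Mul(-1, -222)) = Add(-6, 222) = 216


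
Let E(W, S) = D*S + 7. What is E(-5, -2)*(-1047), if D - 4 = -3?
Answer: -5235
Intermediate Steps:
D = 1 (D = 4 - 3 = 1)
E(W, S) = 7 + S (E(W, S) = 1*S + 7 = S + 7 = 7 + S)
E(-5, -2)*(-1047) = (7 - 2)*(-1047) = 5*(-1047) = -5235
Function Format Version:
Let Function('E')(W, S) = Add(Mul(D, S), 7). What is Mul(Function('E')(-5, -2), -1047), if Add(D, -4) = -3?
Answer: -5235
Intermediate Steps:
D = 1 (D = Add(4, -3) = 1)
Function('E')(W, S) = Add(7, S) (Function('E')(W, S) = Add(Mul(1, S), 7) = Add(S, 7) = Add(7, S))
Mul(Function('E')(-5, -2), -1047) = Mul(Add(7, -2), -1047) = Mul(5, -1047) = -5235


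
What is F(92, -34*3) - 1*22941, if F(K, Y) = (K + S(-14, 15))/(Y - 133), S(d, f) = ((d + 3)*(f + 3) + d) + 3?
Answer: -5391018/235 ≈ -22941.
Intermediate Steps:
S(d, f) = 3 + d + (3 + d)*(3 + f) (S(d, f) = ((3 + d)*(3 + f) + d) + 3 = (d + (3 + d)*(3 + f)) + 3 = 3 + d + (3 + d)*(3 + f))
F(K, Y) = (-209 + K)/(-133 + Y) (F(K, Y) = (K + (12 + 3*15 + 4*(-14) - 14*15))/(Y - 133) = (K + (12 + 45 - 56 - 210))/(-133 + Y) = (K - 209)/(-133 + Y) = (-209 + K)/(-133 + Y))
F(92, -34*3) - 1*22941 = (-209 + 92)/(-133 - 34*3) - 1*22941 = -117/(-133 - 102) - 22941 = -117/(-235) - 22941 = -1/235*(-117) - 22941 = 117/235 - 22941 = -5391018/235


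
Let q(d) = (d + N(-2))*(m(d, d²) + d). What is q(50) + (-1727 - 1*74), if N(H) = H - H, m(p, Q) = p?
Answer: 3199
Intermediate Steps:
N(H) = 0
q(d) = 2*d² (q(d) = (d + 0)*(d + d) = d*(2*d) = 2*d²)
q(50) + (-1727 - 1*74) = 2*50² + (-1727 - 1*74) = 2*2500 + (-1727 - 74) = 5000 - 1801 = 3199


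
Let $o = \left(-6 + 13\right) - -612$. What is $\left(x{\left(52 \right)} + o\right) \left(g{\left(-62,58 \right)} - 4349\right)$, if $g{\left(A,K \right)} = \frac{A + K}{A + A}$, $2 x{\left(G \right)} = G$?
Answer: $- \frac{86957610}{31} \approx -2.8051 \cdot 10^{6}$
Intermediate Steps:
$x{\left(G \right)} = \frac{G}{2}$
$o = 619$ ($o = 7 + 612 = 619$)
$g{\left(A,K \right)} = \frac{A + K}{2 A}$
$\left(x{\left(52 \right)} + o\right) \left(g{\left(-62,58 \right)} - 4349\right) = \left(\frac{1}{2} \cdot 52 + 619\right) \left(\frac{-62 + 58}{2 \left(-62\right)} - 4349\right) = \left(26 + 619\right) \left(\frac{1}{2} \left(- \frac{1}{62}\right) \left(-4\right) - 4349\right) = 645 \left(\frac{1}{31} - 4349\right) = 645 \left(- \frac{134818}{31}\right) = - \frac{86957610}{31}$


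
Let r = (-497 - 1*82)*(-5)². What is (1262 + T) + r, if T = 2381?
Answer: -10832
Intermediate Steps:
r = -14475 (r = (-497 - 82)*25 = -579*25 = -14475)
(1262 + T) + r = (1262 + 2381) - 14475 = 3643 - 14475 = -10832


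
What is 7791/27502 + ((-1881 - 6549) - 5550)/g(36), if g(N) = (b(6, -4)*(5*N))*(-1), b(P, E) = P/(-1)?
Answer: -1566932/123759 ≈ -12.661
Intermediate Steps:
b(P, E) = -P (b(P, E) = P*(-1) = -P)
g(N) = 30*N (g(N) = ((-1*6)*(5*N))*(-1) = -30*N*(-1) = 30*N)
7791/27502 + ((-1881 - 6549) - 5550)/g(36) = 7791/27502 + ((-1881 - 6549) - 5550)/((30*36)) = 7791*(1/27502) + (-8430 - 5550)/1080 = 7791/27502 - 13980*1/1080 = 7791/27502 - 233/18 = -1566932/123759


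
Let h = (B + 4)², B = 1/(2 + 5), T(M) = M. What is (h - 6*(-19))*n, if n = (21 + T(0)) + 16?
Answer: 237799/49 ≈ 4853.0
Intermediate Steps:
n = 37 (n = (21 + 0) + 16 = 21 + 16 = 37)
B = ⅐ (B = 1/7 = ⅐ ≈ 0.14286)
h = 841/49 (h = (⅐ + 4)² = (29/7)² = 841/49 ≈ 17.163)
(h - 6*(-19))*n = (841/49 - 6*(-19))*37 = (841/49 + 114)*37 = (6427/49)*37 = 237799/49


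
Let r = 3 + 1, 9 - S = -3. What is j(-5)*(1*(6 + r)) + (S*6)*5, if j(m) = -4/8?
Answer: 355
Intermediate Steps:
S = 12 (S = 9 - 1*(-3) = 9 + 3 = 12)
j(m) = -½ (j(m) = -4*⅛ = -½)
r = 4
j(-5)*(1*(6 + r)) + (S*6)*5 = -(6 + 4)/2 + (12*6)*5 = -10/2 + 72*5 = -½*10 + 360 = -5 + 360 = 355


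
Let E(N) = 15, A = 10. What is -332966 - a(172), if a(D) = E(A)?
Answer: -332981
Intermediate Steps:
a(D) = 15
-332966 - a(172) = -332966 - 1*15 = -332966 - 15 = -332981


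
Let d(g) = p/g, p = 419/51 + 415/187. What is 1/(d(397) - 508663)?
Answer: -222717/113287891517 ≈ -1.9659e-6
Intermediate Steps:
p = 5854/561 (p = 419*(1/51) + 415*(1/187) = 419/51 + 415/187 = 5854/561 ≈ 10.435)
d(g) = 5854/(561*g)
1/(d(397) - 508663) = 1/((5854/561)/397 - 508663) = 1/((5854/561)*(1/397) - 508663) = 1/(5854/222717 - 508663) = 1/(-113287891517/222717) = -222717/113287891517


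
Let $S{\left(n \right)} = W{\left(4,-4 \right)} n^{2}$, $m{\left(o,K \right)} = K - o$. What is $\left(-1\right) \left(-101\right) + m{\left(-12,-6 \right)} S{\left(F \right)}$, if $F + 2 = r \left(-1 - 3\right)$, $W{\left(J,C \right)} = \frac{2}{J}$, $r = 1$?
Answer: $209$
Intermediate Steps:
$F = -6$ ($F = -2 + 1 \left(-1 - 3\right) = -2 + 1 \left(-4\right) = -2 - 4 = -6$)
$S{\left(n \right)} = \frac{n^{2}}{2}$ ($S{\left(n \right)} = \frac{2}{4} n^{2} = 2 \cdot \frac{1}{4} n^{2} = \frac{n^{2}}{2}$)
$\left(-1\right) \left(-101\right) + m{\left(-12,-6 \right)} S{\left(F \right)} = \left(-1\right) \left(-101\right) + \left(-6 - -12\right) \frac{\left(-6\right)^{2}}{2} = 101 + \left(-6 + 12\right) \frac{1}{2} \cdot 36 = 101 + 6 \cdot 18 = 101 + 108 = 209$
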